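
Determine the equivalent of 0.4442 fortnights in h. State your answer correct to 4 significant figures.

149.3 h

1 fortnight = 336.000 h.
Then 0.4442 × 336.000 ≈ 149.3 h.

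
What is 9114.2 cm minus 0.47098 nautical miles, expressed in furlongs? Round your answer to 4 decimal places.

9114.2 cm = 0.453064 furlong and 0.47098 nmi = 4.33595 furlong.
0.453064 − 4.33595 ≈ -3.8829 furlong.

-3.8829 furlong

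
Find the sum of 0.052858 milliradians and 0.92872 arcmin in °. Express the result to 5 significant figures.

0.052858 mrad = 0.00302854 ° and 0.92872 arcmin = 0.0154787 °.
0.00302854 + 0.0154787 ≈ 0.018507 °.

0.018507 °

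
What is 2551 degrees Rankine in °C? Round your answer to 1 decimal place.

°R = (°C + 273.15) × 9/5.
Applying the formula gives 1144.1 °C.

1144.1 °C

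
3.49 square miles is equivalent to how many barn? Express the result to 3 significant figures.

1 mi² = 2.58999 × 10^34 barn.
Thus 3.49 × 2.58999 × 10^34 ≈ 9.04 × 10^34 barn.

9.04 × 10^34 barns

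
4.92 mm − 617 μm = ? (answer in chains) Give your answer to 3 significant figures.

4.92 mm = 0.000244572 chain and 617 μm = 3.06709 × 10^-5 chain.
0.000244572 − 3.06709 × 10^-5 ≈ 0.000214 chain.

0.000214 chains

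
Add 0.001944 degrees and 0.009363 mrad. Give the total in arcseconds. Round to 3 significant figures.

8.93 arcsec

0.001944 ° = 6.99840 arcsec and 0.009363 mrad = 1.93126 arcsec.
6.99840 + 1.93126 ≈ 8.93 arcsec.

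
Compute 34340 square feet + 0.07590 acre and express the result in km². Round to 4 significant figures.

0.003497 square kilometers

34340 ft² = 0.00319029 km² and 0.07590 acre = 0.000307156 km².
0.00319029 + 0.000307156 ≈ 0.003497 km².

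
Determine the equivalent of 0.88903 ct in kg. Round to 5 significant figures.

0.00017781 kg

1 carat = 0.000200000 kilograms.
Then 0.88903 × 0.000200000 ≈ 0.00017781 kg.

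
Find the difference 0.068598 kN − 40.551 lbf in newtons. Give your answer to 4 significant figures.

0.068598 kN = 68.5980 N and 40.551 lbf = 180.380 N.
68.5980 − 180.380 ≈ -111.8 N.

-111.8 newtons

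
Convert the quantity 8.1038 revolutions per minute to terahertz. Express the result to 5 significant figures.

1.3506e-13 THz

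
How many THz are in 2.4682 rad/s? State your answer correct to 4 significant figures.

1 radian per second = 1.59155 × 10^-13 terahertz.
So 2.4682 × 1.59155 × 10^-13 ≈ 3.928 × 10^-13 THz.

3.928 × 10^-13 THz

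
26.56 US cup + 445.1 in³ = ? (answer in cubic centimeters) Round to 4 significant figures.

13580 cm³

26.56 US cup = 6283.78 cm³ and 445.1 in³ = 7293.88 cm³.
6283.78 + 7293.88 ≈ 13580 cm³.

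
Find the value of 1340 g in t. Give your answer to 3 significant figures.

0.00134 metric tons

1 g = 1.00000e-6 t.
So 1340 × 1.00000e-6 ≈ 0.00134 t.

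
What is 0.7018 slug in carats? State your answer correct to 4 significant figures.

1 slug = 72969.5 ct.
Then 0.7018 × 72969.5 ≈ 51210 ct.

51210 ct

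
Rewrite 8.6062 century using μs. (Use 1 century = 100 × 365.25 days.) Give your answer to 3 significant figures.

2.72e+16 microseconds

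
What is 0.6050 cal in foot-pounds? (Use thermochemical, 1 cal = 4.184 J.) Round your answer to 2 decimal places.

1.87 foot-pounds

1 cal = 3.08596 foot-pounds.
Then 0.6050 × 3.08596 ≈ 1.87 ft·lbf.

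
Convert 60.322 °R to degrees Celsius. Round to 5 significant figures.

-239.64 °C

°R = (°C + 273.15) × 9/5.
Applying the formula gives -239.64 °C.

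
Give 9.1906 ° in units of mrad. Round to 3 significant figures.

160 mrad

1 degree = 17.4533 mrad.
Then 9.1906 × 17.4533 ≈ 160 mrad.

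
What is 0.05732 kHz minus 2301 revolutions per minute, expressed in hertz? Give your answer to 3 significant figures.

19.0 hertz

0.05732 kHz = 57.3200 Hz and 2301 rpm = 38.3500 Hz.
57.3200 − 38.3500 ≈ 19.0 Hz.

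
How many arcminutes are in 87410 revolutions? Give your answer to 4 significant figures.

1.888e+9 arcminutes

1 revolution = 21600.0 arcmin.
Then 87410 × 21600.0 ≈ 1.888e+9 arcmin.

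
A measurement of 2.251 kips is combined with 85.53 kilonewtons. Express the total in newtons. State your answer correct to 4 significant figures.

95540 newtons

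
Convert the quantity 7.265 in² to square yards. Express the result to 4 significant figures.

1 in² = 0.000771605 yd².
7.265 × 0.000771605 ≈ 0.005606 yd².

0.005606 yd²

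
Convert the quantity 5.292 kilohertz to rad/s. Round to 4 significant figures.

33250 radians per second

1 kilohertz = 6283.19 rad/s.
Thus 5.292 × 6283.19 ≈ 33250 rad/s.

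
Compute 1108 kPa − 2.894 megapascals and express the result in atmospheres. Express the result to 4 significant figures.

-17.63 atmospheres

1108 kPa = 10.9351 atm and 2.894 MPa = 28.5616 atm.
10.9351 − 28.5616 ≈ -17.63 atm.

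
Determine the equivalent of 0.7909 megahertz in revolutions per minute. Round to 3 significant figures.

4.75 × 10^7 rpm

1 MHz = 6.00000 × 10^7 revolutions per minute.
Then 0.7909 × 6.00000 × 10^7 ≈ 4.75 × 10^7 rpm.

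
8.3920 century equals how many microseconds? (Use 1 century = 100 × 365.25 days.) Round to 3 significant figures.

1 century = 3.15576 × 10^15 microseconds.
Then 8.3920 × 3.15576 × 10^15 ≈ 2.65 × 10^16 μs.

2.65 × 10^16 microseconds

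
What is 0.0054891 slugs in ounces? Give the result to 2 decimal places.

2.83 oz

1 slug = 514.785 oz.
Then 0.0054891 × 514.785 ≈ 2.83 oz.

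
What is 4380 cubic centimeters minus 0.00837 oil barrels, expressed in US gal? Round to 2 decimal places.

0.81 US gallons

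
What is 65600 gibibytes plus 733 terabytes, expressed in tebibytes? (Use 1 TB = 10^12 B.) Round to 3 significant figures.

65600 GiB = 64.0625 TiB and 733 TB = 666.660 TiB.
64.0625 + 666.660 ≈ 731 TiB.

731 TiB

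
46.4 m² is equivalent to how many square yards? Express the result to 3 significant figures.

1 m² = 1.19599 square yards.
46.4 × 1.19599 ≈ 55.5 yd².

55.5 yd²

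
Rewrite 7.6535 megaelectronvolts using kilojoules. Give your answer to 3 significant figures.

1.23 × 10^-15 kJ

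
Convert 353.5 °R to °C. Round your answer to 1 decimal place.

°R = (°C + 273.15) × 9/5.
Applying the formula gives -76.8 °C.

-76.8 °C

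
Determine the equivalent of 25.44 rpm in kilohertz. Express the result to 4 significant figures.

1 rpm = 1.66667 × 10^-5 kHz.
Then 25.44 × 1.66667 × 10^-5 ≈ 0.0004240 kHz.

0.0004240 kHz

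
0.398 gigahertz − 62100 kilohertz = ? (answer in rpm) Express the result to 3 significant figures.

0.398 GHz = 2.38800 × 10^10 rpm and 62100 kHz = 3.72600 × 10^9 rpm.
2.38800 × 10^10 − 3.72600 × 10^9 ≈ 2.02 × 10^10 rpm.

2.02 × 10^10 rpm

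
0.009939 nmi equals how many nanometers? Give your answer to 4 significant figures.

1 nmi = 1.85200e+12 nanometers.
0.009939 × 1.85200e+12 ≈ 1.841e+10 nm.

1.841e+10 nanometers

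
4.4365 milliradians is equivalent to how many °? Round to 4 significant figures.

0.2542 °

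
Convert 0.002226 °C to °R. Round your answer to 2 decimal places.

491.67 °R

°R = (°C + 273.15) × 9/5.
Applying the formula gives 491.67 °R.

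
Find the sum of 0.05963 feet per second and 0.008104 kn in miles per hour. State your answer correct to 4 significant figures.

0.04998 mph

0.05963 ft/s = 0.0406568 mph and 0.008104 kn = 0.00932592 mph.
0.0406568 + 0.00932592 ≈ 0.04998 mph.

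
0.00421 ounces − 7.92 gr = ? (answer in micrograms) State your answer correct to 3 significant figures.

-394000 μg

0.00421 oz = 119351 μg and 7.92 gr = 513207 μg.
119351 − 513207 ≈ -394000 μg.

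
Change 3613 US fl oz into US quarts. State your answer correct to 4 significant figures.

112.9 US quarts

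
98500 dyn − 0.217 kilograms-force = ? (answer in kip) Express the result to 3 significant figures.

-0.000257 kips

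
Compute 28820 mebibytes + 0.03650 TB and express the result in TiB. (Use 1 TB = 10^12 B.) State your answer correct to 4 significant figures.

28820 MiB = 0.0274849 TiB and 0.03650 TB = 0.0331966 TiB.
0.0274849 + 0.0331966 ≈ 0.06068 TiB.

0.06068 TiB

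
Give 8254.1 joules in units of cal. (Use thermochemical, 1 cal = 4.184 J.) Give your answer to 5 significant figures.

1972.8 calories

1 J = 0.239006 calories.
Then 8254.1 × 0.239006 ≈ 1972.8 cal.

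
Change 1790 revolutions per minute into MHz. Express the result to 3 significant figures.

2.98 × 10^-5 MHz

1 rpm = 1.66667 × 10^-8 megahertz.
1790 × 1.66667 × 10^-8 ≈ 2.98 × 10^-5 MHz.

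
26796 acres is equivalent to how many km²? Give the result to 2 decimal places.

1 acre = 0.00404686 km².
So 26796 × 0.00404686 ≈ 108.44 km².

108.44 km²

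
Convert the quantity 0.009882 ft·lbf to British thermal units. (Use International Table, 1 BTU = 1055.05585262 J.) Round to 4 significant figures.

1 ft·lbf = 0.00128507 British thermal units.
So 0.009882 × 0.00128507 ≈ 1.270e-5 BTU.

1.270e-5 BTU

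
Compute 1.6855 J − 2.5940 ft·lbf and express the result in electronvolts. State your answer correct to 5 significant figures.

-1.1431e+19 eV

1.6855 J = 1.05201e+19 eV and 2.5940 ft·lbf = 2.19513e+19 eV.
1.05201e+19 − 2.19513e+19 ≈ -1.1431e+19 eV.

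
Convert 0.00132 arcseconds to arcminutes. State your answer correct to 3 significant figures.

1 arcsecond = 0.0166667 arcmin.
Thus 0.00132 × 0.0166667 ≈ 2.20e-5 arcmin.

2.20e-5 arcmin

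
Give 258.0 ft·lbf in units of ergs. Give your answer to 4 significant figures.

1 ft·lbf = 1.35582 × 10^7 erg.
Thus 258.0 × 1.35582 × 10^7 ≈ 3.498 × 10^9 erg.

3.498 × 10^9 ergs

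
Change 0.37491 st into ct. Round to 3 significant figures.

11900 ct

1 st = 31751.5 carats.
Thus 0.37491 × 31751.5 ≈ 11900 ct.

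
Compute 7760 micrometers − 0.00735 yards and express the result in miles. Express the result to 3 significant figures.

6.46e-7 mi

7760 μm = 4.82184e-6 mi and 0.00735 yd = 4.17614e-6 mi.
4.82184e-6 − 4.17614e-6 ≈ 6.46e-7 mi.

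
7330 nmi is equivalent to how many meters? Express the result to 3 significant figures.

1.36 × 10^7 meters

1 nautical mile = 1852.00 meters.
Thus 7330 × 1852.00 ≈ 1.36 × 10^7 m.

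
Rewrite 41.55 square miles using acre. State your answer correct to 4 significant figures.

1 mi² = 640.000 acre.
41.55 × 640.000 ≈ 26590 acre.

26590 acre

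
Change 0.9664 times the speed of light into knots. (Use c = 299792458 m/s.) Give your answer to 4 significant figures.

1 speed of light = 5.82750e+8 knots.
So 0.9664 × 5.82750e+8 ≈ 5.632e+8 kn.

5.632e+8 knots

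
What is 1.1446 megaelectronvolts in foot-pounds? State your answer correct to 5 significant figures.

1 MeV = 1.18170 × 10^-13 foot-pounds.
1.1446 × 1.18170 × 10^-13 ≈ 1.3526 × 10^-13 ft·lbf.

1.3526 × 10^-13 ft·lbf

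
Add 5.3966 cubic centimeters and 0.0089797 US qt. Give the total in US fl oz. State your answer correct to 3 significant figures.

5.3966 cm³ = 0.182481 US fl oz and 0.0089797 US qt = 0.287350 US fl oz.
0.182481 + 0.287350 ≈ 0.470 US fl oz.

0.470 US fl oz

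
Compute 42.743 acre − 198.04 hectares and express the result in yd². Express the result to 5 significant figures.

-2.1617 × 10^6 yd²

42.743 acre = 206876 yd² and 198.04 ha = 2.36854 × 10^6 yd².
206876 − 2.36854 × 10^6 ≈ -2.1617 × 10^6 yd².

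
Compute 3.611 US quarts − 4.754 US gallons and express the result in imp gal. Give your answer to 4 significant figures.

-3.207 imp gal

3.611 US qt = 0.751697 imp gal and 4.754 US gal = 3.95853 imp gal.
0.751697 − 3.95853 ≈ -3.207 imp gal.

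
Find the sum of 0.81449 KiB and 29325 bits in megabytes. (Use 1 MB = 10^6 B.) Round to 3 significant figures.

0.81449 KiB = 0.0008340378 MB and 29325 bit = 0.003665625 MB.
0.0008340378 + 0.003665625 ≈ 0.00450 MB.

0.00450 megabytes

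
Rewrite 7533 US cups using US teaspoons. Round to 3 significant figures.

362000 US tsp

1 US cup = 48.0000 US tsp.
7533 × 48.0000 ≈ 362000 US tsp.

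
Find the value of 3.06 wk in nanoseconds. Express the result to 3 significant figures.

1.85 × 10^15 ns

1 week = 6.04800 × 10^14 ns.
So 3.06 × 6.04800 × 10^14 ≈ 1.85 × 10^15 ns.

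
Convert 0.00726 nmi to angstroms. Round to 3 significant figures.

1.34 × 10^11 angstroms

1 nautical mile = 1.85200 × 10^13 Å.
So 0.00726 × 1.85200 × 10^13 ≈ 1.34 × 10^11 Å.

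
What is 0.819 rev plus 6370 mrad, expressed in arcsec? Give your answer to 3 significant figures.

2.38 × 10^6 arcseconds

0.819 rev = 1.06142 × 10^6 arcsec and 6370 mrad = 1.31391 × 10^6 arcsec.
1.06142 × 10^6 + 1.31391 × 10^6 ≈ 2.38 × 10^6 arcsec.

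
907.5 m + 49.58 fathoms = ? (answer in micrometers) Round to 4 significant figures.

907.5 m = 9.07500e+8 μm and 49.58 fathom = 9.06719e+7 μm.
9.07500e+8 + 9.06719e+7 ≈ 9.982e+8 μm.

9.982e+8 micrometers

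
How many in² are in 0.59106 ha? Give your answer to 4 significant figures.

9.161e+6 square inches

1 ha = 1.55000e+7 in².
Then 0.59106 × 1.55000e+7 ≈ 9.161e+6 in².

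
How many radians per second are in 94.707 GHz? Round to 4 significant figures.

1 gigahertz = 6.28319e+9 rad/s.
Then 94.707 × 6.28319e+9 ≈ 5.951e+11 rad/s.

5.951e+11 rad/s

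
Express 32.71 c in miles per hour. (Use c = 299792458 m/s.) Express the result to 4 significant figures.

1 c = 6.70617e+8 mph.
32.71 × 6.70617e+8 ≈ 2.194e+10 mph.

2.194e+10 mph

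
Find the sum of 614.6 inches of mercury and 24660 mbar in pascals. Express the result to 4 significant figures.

4.547e+6 Pa

614.6 inHg = 2.08127e+6 Pa and 24660 mbar = 2.46600e+6 Pa.
2.08127e+6 + 2.46600e+6 ≈ 4.547e+6 Pa.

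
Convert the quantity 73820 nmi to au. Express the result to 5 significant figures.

0.00091388 astronomical units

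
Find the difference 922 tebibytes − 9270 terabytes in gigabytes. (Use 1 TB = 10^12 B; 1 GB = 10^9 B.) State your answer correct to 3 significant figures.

922 TiB = 1.01375 × 10^6 GB and 9270 TB = 9.27000 × 10^6 GB.
1.01375 × 10^6 − 9.27000 × 10^6 ≈ -8.26 × 10^6 GB.

-8.26 × 10^6 gigabytes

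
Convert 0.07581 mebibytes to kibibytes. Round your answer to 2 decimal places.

77.63 KiB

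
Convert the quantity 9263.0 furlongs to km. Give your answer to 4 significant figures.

1863 kilometers

1 furlong = 0.201168 km.
Then 9263.0 × 0.201168 ≈ 1863 km.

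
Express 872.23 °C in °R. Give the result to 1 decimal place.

°R = (°C + 273.15) × 9/5.
Applying the formula gives 2061.7 °R.

2061.7 °R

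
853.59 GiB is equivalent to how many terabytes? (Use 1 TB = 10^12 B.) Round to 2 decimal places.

1 GiB = 0.00107374 TB.
853.59 × 0.00107374 ≈ 0.92 TB.

0.92 terabytes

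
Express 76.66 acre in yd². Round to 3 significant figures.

371000 square yards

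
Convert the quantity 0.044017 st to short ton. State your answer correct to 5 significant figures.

0.00030812 short tons

1 st = 0.00700000 short tons.
Thus 0.044017 × 0.00700000 ≈ 0.00030812 short ton.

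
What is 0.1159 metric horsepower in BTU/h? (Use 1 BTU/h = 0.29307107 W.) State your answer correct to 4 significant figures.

1 PS = 2509.63 BTU/h.
So 0.1159 × 2509.63 ≈ 290.9 BTU/h.

290.9 BTU per hour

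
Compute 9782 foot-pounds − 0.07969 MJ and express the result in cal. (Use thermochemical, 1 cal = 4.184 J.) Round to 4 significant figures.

9782 ft·lbf = 3169.84 cal and 0.07969 MJ = 19046.4 cal.
3169.84 − 19046.4 ≈ -15880 cal.

-15880 cal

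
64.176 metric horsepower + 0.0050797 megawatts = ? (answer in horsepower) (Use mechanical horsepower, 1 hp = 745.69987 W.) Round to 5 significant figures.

70.110 horsepower

64.176 PS = 63.2981 hp and 0.0050797 MW = 6.81199 hp.
63.2981 + 6.81199 ≈ 70.110 hp.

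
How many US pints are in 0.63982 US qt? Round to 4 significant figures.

1.280 US pt

1 US quart = 2.00000 US pints.
So 0.63982 × 2.00000 ≈ 1.280 US pt.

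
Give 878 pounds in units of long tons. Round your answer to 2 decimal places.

1 pound = 0.000446429 long ton.
Then 878 × 0.000446429 ≈ 0.39 long ton.

0.39 long tons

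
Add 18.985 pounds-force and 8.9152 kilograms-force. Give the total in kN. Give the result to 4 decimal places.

18.985 lbf = 0.0844495 kN and 8.9152 kgf = 0.0874282 kN.
0.0844495 + 0.0874282 ≈ 0.1719 kN.

0.1719 kN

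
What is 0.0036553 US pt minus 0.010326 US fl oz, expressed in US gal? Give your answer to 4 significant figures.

0.0003762 US gallons

0.0036553 US pt = 0.00045691250 US gal and 0.010326 US fl oz = 8.0671875e-5 US gal.
0.00045691250 − 8.0671875e-5 ≈ 0.0003762 US gal.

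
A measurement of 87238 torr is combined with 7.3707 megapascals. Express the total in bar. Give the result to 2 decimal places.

87238 torr = 116.3078 bar and 7.3707 MPa = 73.70700 bar.
116.3078 + 73.70700 ≈ 190.01 bar.

190.01 bar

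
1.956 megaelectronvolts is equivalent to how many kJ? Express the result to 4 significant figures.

3.134 × 10^-16 kJ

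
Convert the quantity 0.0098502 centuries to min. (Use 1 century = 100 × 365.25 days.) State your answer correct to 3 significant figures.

1 century = 5.25960e+7 minutes.
So 0.0098502 × 5.25960e+7 ≈ 518000 min.

518000 min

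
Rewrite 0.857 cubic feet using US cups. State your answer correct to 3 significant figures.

1 cubic foot = 119.688 US cup.
So 0.857 × 119.688 ≈ 103 US cup.

103 US cup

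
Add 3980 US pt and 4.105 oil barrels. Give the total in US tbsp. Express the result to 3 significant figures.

171000 US tbsp

3980 US pt = 127360 US tbsp and 4.105 bbl = 44137.0 US tbsp.
127360 + 44137.0 ≈ 171000 US tbsp.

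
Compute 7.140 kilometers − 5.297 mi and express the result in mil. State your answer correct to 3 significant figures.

7.140 km = 2.81102 × 10^8 mil and 5.297 mi = 3.35618 × 10^8 mil.
2.81102 × 10^8 − 3.35618 × 10^8 ≈ -5.45 × 10^7 mil.

-5.45 × 10^7 mils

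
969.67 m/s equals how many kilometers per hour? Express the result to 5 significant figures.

3490.8 km/h

1 meter per second = 3.60000 kilometers per hour.
969.67 × 3.60000 ≈ 3490.8 km/h.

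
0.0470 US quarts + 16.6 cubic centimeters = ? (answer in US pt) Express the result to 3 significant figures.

0.129 US pints

0.0470 US qt = 0.0940000 US pt and 16.6 cm³ = 0.0350820 US pt.
0.0940000 + 0.0350820 ≈ 0.129 US pt.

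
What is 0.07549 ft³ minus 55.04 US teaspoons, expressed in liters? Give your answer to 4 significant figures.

1.866 L

0.07549 ft³ = 2.13764 L and 55.04 US tsp = 0.271288 L.
2.13764 − 0.271288 ≈ 1.866 L.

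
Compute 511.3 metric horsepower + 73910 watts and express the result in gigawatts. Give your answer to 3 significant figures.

511.3 PS = 0.000376061 GW and 73910 W = 7.39100 × 10^-5 GW.
0.000376061 + 7.39100 × 10^-5 ≈ 0.000450 GW.

0.000450 GW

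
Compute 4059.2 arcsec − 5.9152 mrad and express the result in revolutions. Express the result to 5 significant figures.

4059.2 arcsec = 0.00313210 rev and 5.9152 mrad = 0.000941433 rev.
0.00313210 − 0.000941433 ≈ 0.0021907 rev.

0.0021907 rev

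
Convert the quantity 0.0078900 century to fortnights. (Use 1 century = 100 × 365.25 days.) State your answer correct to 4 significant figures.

20.58 fortnight

1 century = 2608.93 fortnights.
So 0.0078900 × 2608.93 ≈ 20.58 fortnight.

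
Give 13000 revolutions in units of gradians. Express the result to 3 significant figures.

5.20 × 10^6 grad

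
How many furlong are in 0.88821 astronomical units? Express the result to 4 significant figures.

6.605e+8 furlongs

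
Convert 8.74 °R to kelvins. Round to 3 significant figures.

°R = K × 9/5.
Applying the formula gives 4.86 K.

4.86 kelvins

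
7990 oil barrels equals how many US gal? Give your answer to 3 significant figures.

336000 US gal

1 oil barrel = 42.0000 US gal.
Then 7990 × 42.0000 ≈ 336000 US gal.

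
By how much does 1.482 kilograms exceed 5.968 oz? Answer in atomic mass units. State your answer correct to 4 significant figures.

1.482 kg = 8.92481e+26 u and 5.968 oz = 1.01889e+26 u.
8.92481e+26 − 1.01889e+26 ≈ 7.906e+26 u.

7.906e+26 u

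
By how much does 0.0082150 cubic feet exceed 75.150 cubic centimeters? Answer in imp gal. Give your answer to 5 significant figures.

0.034639 imperial gallons

0.0082150 ft³ = 0.0511699 imp gal and 75.150 cm³ = 0.0165307 imp gal.
0.0511699 − 0.0165307 ≈ 0.034639 imp gal.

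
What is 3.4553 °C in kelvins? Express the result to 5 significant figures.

K = °C + 273.15.
Applying the formula gives 276.61 K.

276.61 kelvins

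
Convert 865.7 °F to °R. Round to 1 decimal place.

°R = °F + 459.67.
Applying the formula gives 1325.4 °R.

1325.4 degrees Rankine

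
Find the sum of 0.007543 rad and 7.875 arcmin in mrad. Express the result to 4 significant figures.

9.834 mrad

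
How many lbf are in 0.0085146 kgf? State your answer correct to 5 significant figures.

0.018771 lbf

1 kilogram-force = 2.20462 pounds-force.
0.0085146 × 2.20462 ≈ 0.018771 lbf.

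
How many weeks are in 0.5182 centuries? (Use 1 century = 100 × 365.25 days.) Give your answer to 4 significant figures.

2704 wk

1 century = 5217.86 wk.
0.5182 × 5217.86 ≈ 2704 wk.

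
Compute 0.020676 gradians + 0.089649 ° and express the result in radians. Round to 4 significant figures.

0.020676 grad = 0.000324778 rad and 0.089649 ° = 0.00156467 rad.
0.000324778 + 0.00156467 ≈ 0.001889 rad.

0.001889 rad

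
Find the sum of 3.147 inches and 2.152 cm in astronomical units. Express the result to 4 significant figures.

6.782 × 10^-13 astronomical units

3.147 in = 5.34324 × 10^-13 au and 2.152 cm = 1.43852 × 10^-13 au.
5.34324 × 10^-13 + 1.43852 × 10^-13 ≈ 6.782 × 10^-13 au.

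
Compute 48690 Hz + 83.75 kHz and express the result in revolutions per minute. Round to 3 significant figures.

48690 Hz = 2.92140 × 10^6 rpm and 83.75 kHz = 5.02500 × 10^6 rpm.
2.92140 × 10^6 + 5.02500 × 10^6 ≈ 7.95 × 10^6 rpm.

7.95 × 10^6 revolutions per minute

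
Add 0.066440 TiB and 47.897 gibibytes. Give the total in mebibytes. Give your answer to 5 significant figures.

0.066440 TiB = 69667.4 MiB and 47.897 GiB = 49046.5 MiB.
69667.4 + 49046.5 ≈ 118710 MiB.

118710 MiB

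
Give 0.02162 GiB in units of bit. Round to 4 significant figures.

1.857e+8 bit

1 GiB = 8.58993e+9 bit.
So 0.02162 × 8.58993e+9 ≈ 1.857e+8 bit.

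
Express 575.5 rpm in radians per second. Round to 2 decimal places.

60.27 rad/s

1 rpm = 0.104720 radians per second.
Then 575.5 × 0.104720 ≈ 60.27 rad/s.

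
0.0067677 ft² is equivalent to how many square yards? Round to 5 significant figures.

1 square foot = 0.111111 yd².
Then 0.0067677 × 0.111111 ≈ 0.00075197 yd².

0.00075197 yd²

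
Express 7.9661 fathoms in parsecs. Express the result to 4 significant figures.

1 fathom = 5.92674 × 10^-17 pc.
Thus 7.9661 × 5.92674 × 10^-17 ≈ 4.721 × 10^-16 pc.

4.721 × 10^-16 pc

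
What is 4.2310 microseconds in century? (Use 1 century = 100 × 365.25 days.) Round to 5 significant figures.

1.3407e-15 century

1 μs = 3.16881e-16 century.
Then 4.2310 × 3.16881e-16 ≈ 1.3407e-15 century.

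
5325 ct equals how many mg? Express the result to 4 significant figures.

1.065 × 10^6 milligrams

1 carat = 200.000 milligrams.
So 5325 × 200.000 ≈ 1.065 × 10^6 mg.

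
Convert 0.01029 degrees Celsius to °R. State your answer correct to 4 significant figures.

491.7 degrees Rankine

°R = (°C + 273.15) × 9/5.
Applying the formula gives 491.7 °R.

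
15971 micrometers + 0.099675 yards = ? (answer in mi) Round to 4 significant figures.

15971 μm = 9.92392e-6 mi and 0.099675 yd = 5.66335e-5 mi.
9.92392e-6 + 5.66335e-5 ≈ 6.656e-5 mi.

6.656e-5 mi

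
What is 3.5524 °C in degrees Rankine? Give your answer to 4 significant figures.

°R = (°C + 273.15) × 9/5.
Applying the formula gives 498.1 °R.

498.1 °R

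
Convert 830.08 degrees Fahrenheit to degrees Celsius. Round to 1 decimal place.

°C = (°F − 32) × 5/9.
Applying the formula gives 443.4 °C.

443.4 °C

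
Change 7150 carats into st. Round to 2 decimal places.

0.23 stone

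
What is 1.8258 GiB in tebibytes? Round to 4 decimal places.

0.0018 tebibytes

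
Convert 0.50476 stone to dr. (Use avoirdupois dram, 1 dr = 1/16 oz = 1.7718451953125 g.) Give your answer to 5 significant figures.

1809.1 dr

1 st = 3584.00 drams.
So 0.50476 × 3584.00 ≈ 1809.1 dr.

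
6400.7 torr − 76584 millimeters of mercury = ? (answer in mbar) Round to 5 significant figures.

-93570 mbar

6400.7 torr = 8533.56 mbar and 76584 mmHg = 102104 mbar.
8533.56 − 102104 ≈ -93570 mbar.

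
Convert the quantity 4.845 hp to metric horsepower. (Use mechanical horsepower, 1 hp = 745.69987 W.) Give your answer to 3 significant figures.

4.91 metric horsepower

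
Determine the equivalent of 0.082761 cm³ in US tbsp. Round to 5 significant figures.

0.0055970 US tbsp

1 cm³ = 0.0676280 US tablespoons.
Thus 0.082761 × 0.0676280 ≈ 0.0055970 US tbsp.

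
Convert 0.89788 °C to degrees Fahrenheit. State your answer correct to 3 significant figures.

°C = (°F − 32) × 5/9.
Applying the formula gives 33.6 °F.

33.6 degrees Fahrenheit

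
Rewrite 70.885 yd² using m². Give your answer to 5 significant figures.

1 square yard = 0.836127 square meters.
Thus 70.885 × 0.836127 ≈ 59.269 m².

59.269 m²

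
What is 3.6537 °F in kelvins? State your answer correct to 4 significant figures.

257.4 K

K = (°F + 459.67) × 5/9.
Applying the formula gives 257.4 K.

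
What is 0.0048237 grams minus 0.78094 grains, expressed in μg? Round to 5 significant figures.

-45780 μg

0.0048237 g = 4823.70 μg and 0.78094 gr = 50604.1 μg.
4823.70 − 50604.1 ≈ -45780 μg.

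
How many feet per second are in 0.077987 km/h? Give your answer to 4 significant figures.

1 kilometer per hour = 0.911344 ft/s.
0.077987 × 0.911344 ≈ 0.07107 ft/s.

0.07107 ft/s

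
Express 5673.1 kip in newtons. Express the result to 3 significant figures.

2.52 × 10^7 N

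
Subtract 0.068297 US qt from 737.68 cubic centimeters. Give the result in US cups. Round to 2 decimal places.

2.84 US cup

737.68 cm³ = 3.11799 US cup and 0.068297 US qt = 0.273188 US cup.
3.11799 − 0.273188 ≈ 2.84 US cup.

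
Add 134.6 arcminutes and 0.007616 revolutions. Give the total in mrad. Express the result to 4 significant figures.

87.01 mrad

134.6 arcmin = 39.1536 mrad and 0.007616 rev = 47.8527 mrad.
39.1536 + 47.8527 ≈ 87.01 mrad.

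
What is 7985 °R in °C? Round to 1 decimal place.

4163.0 °C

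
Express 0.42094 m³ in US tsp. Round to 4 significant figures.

85400 US tsp

1 cubic meter = 202884 US teaspoons.
So 0.42094 × 202884 ≈ 85400 US tsp.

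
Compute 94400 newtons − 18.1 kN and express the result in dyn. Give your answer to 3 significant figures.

94400 N = 9.44000e+9 dyn and 18.1 kN = 1.81000e+9 dyn.
9.44000e+9 − 1.81000e+9 ≈ 7.63e+9 dyn.

7.63e+9 dynes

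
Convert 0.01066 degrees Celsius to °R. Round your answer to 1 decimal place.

491.7 degrees Rankine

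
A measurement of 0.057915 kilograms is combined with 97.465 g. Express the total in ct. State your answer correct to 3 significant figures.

777 carats

0.057915 kg = 289.575 ct and 97.465 g = 487.325 ct.
289.575 + 487.325 ≈ 777 ct.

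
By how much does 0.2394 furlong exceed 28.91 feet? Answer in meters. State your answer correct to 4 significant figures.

0.2394 furlong = 48.1596 m and 28.91 ft = 8.81177 m.
48.1596 − 8.81177 ≈ 39.35 m.

39.35 meters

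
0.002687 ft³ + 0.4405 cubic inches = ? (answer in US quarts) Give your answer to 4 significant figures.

0.002687 ft³ = 0.0804006 US qt and 0.4405 in³ = 0.00762771 US qt.
0.0804006 + 0.00762771 ≈ 0.08803 US qt.

0.08803 US qt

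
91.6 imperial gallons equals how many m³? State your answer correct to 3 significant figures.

0.416 cubic meters

1 imperial gallon = 0.00454609 m³.
Then 91.6 × 0.00454609 ≈ 0.416 m³.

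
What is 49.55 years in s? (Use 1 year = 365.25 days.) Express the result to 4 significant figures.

1 yr = 3.15576 × 10^7 s.
Thus 49.55 × 3.15576 × 10^7 ≈ 1.564 × 10^9 s.

1.564 × 10^9 s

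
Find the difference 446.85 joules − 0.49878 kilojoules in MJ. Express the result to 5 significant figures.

-5.1930e-5 megajoules

446.85 J = 0.000446850 MJ and 0.49878 kJ = 0.000498780 MJ.
0.000446850 − 0.000498780 ≈ -5.1930e-5 MJ.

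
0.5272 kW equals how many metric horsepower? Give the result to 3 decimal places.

0.717 metric horsepower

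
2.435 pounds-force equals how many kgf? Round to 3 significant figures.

1 lbf = 0.453592 kilograms-force.
Then 2.435 × 0.453592 ≈ 1.10 kgf.

1.10 kgf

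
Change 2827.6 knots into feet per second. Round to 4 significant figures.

4772 feet per second

1 kn = 1.68781 ft/s.
So 2827.6 × 1.68781 ≈ 4772 ft/s.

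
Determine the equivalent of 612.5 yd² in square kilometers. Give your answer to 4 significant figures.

1 yd² = 8.36127e-7 square kilometers.
Thus 612.5 × 8.36127e-7 ≈ 0.0005121 km².

0.0005121 km²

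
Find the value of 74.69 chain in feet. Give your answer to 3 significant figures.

4930 ft

1 chain = 66.0000 feet.
Then 74.69 × 66.0000 ≈ 4930 ft.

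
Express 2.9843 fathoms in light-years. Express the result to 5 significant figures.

1 fathom = 1.93304e-16 ly.
2.9843 × 1.93304e-16 ≈ 5.7688e-16 ly.

5.7688e-16 ly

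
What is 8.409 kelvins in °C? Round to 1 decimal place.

-264.7 °C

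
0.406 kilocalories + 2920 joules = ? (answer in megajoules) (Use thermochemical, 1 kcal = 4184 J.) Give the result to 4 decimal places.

0.0046 MJ

0.406 kcal = 0.00169870 MJ and 2920 J = 0.00292000 MJ.
0.00169870 + 0.00292000 ≈ 0.0046 MJ.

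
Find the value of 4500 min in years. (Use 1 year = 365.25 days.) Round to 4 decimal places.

1 min = 1.90129e-6 yr.
4500 × 1.90129e-6 ≈ 0.0086 yr.

0.0086 years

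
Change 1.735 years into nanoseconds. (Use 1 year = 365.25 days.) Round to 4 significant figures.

5.475 × 10^16 ns

1 yr = 3.15576 × 10^16 ns.
Thus 1.735 × 3.15576 × 10^16 ≈ 5.475 × 10^16 ns.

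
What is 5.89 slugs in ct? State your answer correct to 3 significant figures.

430000 ct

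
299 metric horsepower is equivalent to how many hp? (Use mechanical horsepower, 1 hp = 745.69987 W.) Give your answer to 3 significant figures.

295 horsepower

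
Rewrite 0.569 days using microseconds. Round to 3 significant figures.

4.92 × 10^10 μs

1 day = 8.64000 × 10^10 μs.
Thus 0.569 × 8.64000 × 10^10 ≈ 4.92 × 10^10 μs.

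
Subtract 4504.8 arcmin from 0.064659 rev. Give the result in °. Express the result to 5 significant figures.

-51.803 °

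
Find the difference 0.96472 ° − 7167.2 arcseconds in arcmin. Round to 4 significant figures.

0.96472 ° = 57.8832 arcmin and 7167.2 arcsec = 119.453 arcmin.
57.8832 − 119.453 ≈ -61.57 arcmin.

-61.57 arcmin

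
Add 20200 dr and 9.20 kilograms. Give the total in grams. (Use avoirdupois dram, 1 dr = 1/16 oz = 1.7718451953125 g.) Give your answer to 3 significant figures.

20200 dr = 35791.3 g and 9.20 kg = 9200.00 g.
35791.3 + 9200.00 ≈ 45000 g.

45000 grams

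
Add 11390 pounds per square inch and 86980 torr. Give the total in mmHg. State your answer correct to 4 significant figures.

676000 mmHg

11390 psi = 589033 mmHg and 86980 torr = 86980.0 mmHg.
589033 + 86980.0 ≈ 676000 mmHg.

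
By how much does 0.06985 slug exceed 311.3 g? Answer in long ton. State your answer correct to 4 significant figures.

0.06985 slug = 0.00100328 long ton and 311.3 g = 0.000306383 long ton.
0.00100328 − 0.000306383 ≈ 0.0006969 long ton.

0.0006969 long ton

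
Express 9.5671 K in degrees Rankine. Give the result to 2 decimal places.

17.22 °R

°R = K × 9/5.
Applying the formula gives 17.22 °R.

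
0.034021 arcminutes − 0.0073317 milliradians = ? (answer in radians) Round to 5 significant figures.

0.034021 arcmin = 9.89631e-6 rad and 0.0073317 mrad = 7.33170e-6 rad.
9.89631e-6 − 7.33170e-6 ≈ 2.5646e-6 rad.

2.5646e-6 rad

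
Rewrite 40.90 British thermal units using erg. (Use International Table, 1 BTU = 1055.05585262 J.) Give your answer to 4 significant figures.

4.315e+11 erg

1 British thermal unit = 1.05506e+10 erg.
40.90 × 1.05506e+10 ≈ 4.315e+11 erg.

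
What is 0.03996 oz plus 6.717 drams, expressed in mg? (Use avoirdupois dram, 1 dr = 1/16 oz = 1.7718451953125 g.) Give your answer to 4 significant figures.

13030 milligrams

0.03996 oz = 1132.85 mg and 6.717 dr = 11901.5 mg.
1132.85 + 11901.5 ≈ 13030 mg.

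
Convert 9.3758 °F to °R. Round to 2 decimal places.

469.05 degrees Rankine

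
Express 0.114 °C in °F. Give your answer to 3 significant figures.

32.2 °F

°C = (°F − 32) × 5/9.
Applying the formula gives 32.2 °F.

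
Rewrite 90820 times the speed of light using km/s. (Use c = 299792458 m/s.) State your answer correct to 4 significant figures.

1 speed of light = 299792 km/s.
So 90820 × 299792 ≈ 2.723e+10 km/s.

2.723e+10 kilometers per second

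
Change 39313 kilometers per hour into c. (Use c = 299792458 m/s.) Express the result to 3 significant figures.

3.64e-5 c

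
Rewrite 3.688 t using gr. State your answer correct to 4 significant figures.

5.691e+7 gr

1 metric ton = 1.54324e+7 gr.
3.688 × 1.54324e+7 ≈ 5.691e+7 gr.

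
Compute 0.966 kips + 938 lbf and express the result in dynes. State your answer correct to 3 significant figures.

0.966 kip = 4.29698 × 10^8 dyn and 938 lbf = 4.17243 × 10^8 dyn.
4.29698 × 10^8 + 4.17243 × 10^8 ≈ 8.47 × 10^8 dyn.

8.47 × 10^8 dynes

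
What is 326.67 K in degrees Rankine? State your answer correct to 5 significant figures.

588.01 °R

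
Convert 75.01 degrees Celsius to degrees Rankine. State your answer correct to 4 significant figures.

°R = (°C + 273.15) × 9/5.
Applying the formula gives 626.7 °R.

626.7 degrees Rankine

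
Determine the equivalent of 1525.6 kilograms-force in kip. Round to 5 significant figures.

3.3634 kip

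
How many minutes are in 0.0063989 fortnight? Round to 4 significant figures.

1 fortnight = 20160.0 min.
Thus 0.0063989 × 20160.0 ≈ 129.0 min.

129.0 min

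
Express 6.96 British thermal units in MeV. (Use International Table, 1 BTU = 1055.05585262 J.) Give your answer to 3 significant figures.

4.58 × 10^16 MeV

1 British thermal unit = 6.58514 × 10^15 megaelectronvolts.
So 6.96 × 6.58514 × 10^15 ≈ 4.58 × 10^16 MeV.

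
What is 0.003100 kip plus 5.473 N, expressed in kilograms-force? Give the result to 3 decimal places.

0.003100 kip = 1.40614 kgf and 5.473 N = 0.558091 kgf.
1.40614 + 0.558091 ≈ 1.964 kgf.

1.964 kgf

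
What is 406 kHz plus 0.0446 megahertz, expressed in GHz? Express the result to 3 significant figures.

406 kHz = 0.000406000 GHz and 0.0446 MHz = 4.46000 × 10^-5 GHz.
0.000406000 + 4.46000 × 10^-5 ≈ 0.000451 GHz.

0.000451 gigahertz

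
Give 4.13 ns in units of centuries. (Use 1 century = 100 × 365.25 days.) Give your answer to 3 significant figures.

1.31e-18 century

1 ns = 3.16881e-19 centuries.
Thus 4.13 × 3.16881e-19 ≈ 1.31e-18 century.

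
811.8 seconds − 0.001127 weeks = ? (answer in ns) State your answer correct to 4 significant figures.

1.302e+11 ns

811.8 s = 8.11800e+11 ns and 0.001127 wk = 6.81610e+11 ns.
8.11800e+11 − 6.81610e+11 ≈ 1.302e+11 ns.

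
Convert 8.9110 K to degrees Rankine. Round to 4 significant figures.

°R = K × 9/5.
Applying the formula gives 16.04 °R.

16.04 °R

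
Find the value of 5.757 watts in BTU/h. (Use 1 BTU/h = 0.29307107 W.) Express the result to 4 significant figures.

1 watt = 3.41214 BTU/h.
5.757 × 3.41214 ≈ 19.64 BTU/h.

19.64 BTU/h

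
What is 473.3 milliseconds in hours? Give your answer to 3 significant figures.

1 millisecond = 2.77778 × 10^-7 h.
473.3 × 2.77778 × 10^-7 ≈ 0.000131 h.

0.000131 h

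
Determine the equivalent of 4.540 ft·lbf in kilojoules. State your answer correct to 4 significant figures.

1 foot-pound = 0.00135582 kilojoules.
Thus 4.540 × 0.00135582 ≈ 0.006155 kJ.

0.006155 kJ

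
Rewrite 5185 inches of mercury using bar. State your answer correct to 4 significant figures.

1 inHg = 0.0338639 bar.
5185 × 0.0338639 ≈ 175.6 bar.

175.6 bar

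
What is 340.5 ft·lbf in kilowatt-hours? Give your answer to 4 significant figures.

0.0001282 kWh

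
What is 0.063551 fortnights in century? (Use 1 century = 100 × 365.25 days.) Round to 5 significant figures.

2.4359e-5 century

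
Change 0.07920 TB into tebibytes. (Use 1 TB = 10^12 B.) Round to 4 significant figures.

1 terabyte = 0.909495 TiB.
Then 0.07920 × 0.909495 ≈ 0.07203 TiB.

0.07203 TiB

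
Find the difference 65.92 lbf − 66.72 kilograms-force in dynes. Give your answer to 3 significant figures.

-3.61e+7 dynes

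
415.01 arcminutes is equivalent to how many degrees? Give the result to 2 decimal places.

1 arcminute = 0.0166667 degrees.
415.01 × 0.0166667 ≈ 6.92 °.

6.92 °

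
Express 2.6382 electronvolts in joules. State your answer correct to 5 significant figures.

1 electronvolt = 1.60218e-19 joules.
Thus 2.6382 × 1.60218e-19 ≈ 4.2269e-19 J.

4.2269e-19 joules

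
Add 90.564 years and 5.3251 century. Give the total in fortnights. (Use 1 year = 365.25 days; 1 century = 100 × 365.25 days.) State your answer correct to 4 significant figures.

16260 fortnight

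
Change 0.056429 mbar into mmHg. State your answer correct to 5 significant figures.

1 mbar = 0.750062 mmHg.
Thus 0.056429 × 0.750062 ≈ 0.042325 mmHg.

0.042325 millimeters of mercury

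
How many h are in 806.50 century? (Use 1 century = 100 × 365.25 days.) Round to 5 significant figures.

7.0698 × 10^8 h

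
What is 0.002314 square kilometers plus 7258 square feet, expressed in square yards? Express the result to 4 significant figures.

3574 yd²

0.002314 km² = 2767.52 yd² and 7258 ft² = 806.444 yd².
2767.52 + 806.444 ≈ 3574 yd².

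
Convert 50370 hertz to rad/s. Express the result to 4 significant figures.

1 hertz = 6.28319 rad/s.
So 50370 × 6.28319 ≈ 316500 rad/s.

316500 rad/s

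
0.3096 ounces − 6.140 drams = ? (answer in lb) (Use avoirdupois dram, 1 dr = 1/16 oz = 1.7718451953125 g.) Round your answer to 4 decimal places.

0.3096 oz = 0.0193500 lb and 6.140 dr = 0.0239844 lb.
0.0193500 − 0.0239844 ≈ -0.0046 lb.

-0.0046 lb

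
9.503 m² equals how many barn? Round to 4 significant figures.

9.503e+28 barn

1 square meter = 1.00000e+28 barns.
Then 9.503 × 1.00000e+28 ≈ 9.503e+28 barn.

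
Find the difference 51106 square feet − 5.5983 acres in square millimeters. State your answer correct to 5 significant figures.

-1.7908e+10 square millimeters

51106 ft² = 4.74790e+9 mm² and 5.5983 acre = 2.26555e+10 mm².
4.74790e+9 − 2.26555e+10 ≈ -1.7908e+10 mm².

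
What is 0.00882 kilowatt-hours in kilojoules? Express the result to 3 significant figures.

31.8 kJ

1 kWh = 3600.00 kJ.
Thus 0.00882 × 3600.00 ≈ 31.8 kJ.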